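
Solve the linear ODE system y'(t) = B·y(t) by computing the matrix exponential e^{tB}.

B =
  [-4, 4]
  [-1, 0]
e^{tB} =
  [-2*t*exp(-2*t) + exp(-2*t), 4*t*exp(-2*t)]
  [-t*exp(-2*t), 2*t*exp(-2*t) + exp(-2*t)]

Strategy: write B = P · J · P⁻¹ where J is a Jordan canonical form, so e^{tB} = P · e^{tJ} · P⁻¹, and e^{tJ} can be computed block-by-block.

B has Jordan form
J =
  [-2,  1]
  [ 0, -2]
(up to reordering of blocks).

Per-block formulas:
  For a 2×2 Jordan block J_2(-2): exp(t · J_2(-2)) = e^(-2t)·(I + t·N), where N is the 2×2 nilpotent shift.

After assembling e^{tJ} and conjugating by P, we get:

e^{tB} =
  [-2*t*exp(-2*t) + exp(-2*t), 4*t*exp(-2*t)]
  [-t*exp(-2*t), 2*t*exp(-2*t) + exp(-2*t)]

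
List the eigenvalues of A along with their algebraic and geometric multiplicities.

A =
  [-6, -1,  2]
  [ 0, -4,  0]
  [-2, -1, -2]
λ = -4: alg = 3, geom = 2

Step 1 — factor the characteristic polynomial to read off the algebraic multiplicities:
  χ_A(x) = (x + 4)^3

Step 2 — compute geometric multiplicities via the rank-nullity identity g(λ) = n − rank(A − λI):
  rank(A − (-4)·I) = 1, so dim ker(A − (-4)·I) = n − 1 = 2

Summary:
  λ = -4: algebraic multiplicity = 3, geometric multiplicity = 2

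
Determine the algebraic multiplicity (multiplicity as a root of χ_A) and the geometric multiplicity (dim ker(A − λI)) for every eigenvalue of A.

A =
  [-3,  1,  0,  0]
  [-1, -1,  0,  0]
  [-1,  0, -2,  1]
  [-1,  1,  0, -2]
λ = -2: alg = 4, geom = 2

Step 1 — factor the characteristic polynomial to read off the algebraic multiplicities:
  χ_A(x) = (x + 2)^4

Step 2 — compute geometric multiplicities via the rank-nullity identity g(λ) = n − rank(A − λI):
  rank(A − (-2)·I) = 2, so dim ker(A − (-2)·I) = n − 2 = 2

Summary:
  λ = -2: algebraic multiplicity = 4, geometric multiplicity = 2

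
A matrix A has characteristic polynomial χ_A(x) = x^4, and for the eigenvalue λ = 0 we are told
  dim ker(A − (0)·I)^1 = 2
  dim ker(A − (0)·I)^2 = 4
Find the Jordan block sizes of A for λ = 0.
Block sizes for λ = 0: [2, 2]

From the dimensions of kernels of powers, the number of Jordan blocks of size at least j is d_j − d_{j−1} where d_j = dim ker(N^j) (with d_0 = 0). Computing the differences gives [2, 2].
The number of blocks of size exactly k is (#blocks of size ≥ k) − (#blocks of size ≥ k + 1), so the partition is: 2 block(s) of size 2.
In nonincreasing order the block sizes are [2, 2].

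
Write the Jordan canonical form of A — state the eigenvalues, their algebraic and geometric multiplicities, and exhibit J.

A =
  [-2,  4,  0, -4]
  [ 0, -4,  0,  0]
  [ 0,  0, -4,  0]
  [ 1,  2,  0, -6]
J_2(-4) ⊕ J_1(-4) ⊕ J_1(-4)

The characteristic polynomial is
  det(x·I − A) = x^4 + 16*x^3 + 96*x^2 + 256*x + 256 = (x + 4)^4

Eigenvalues and multiplicities (the geometric multiplicity of λ is n − rank(A − λI), which equals the number of Jordan blocks for λ):
  λ = -4: algebraic multiplicity = 4, geometric multiplicity = 3

Determining the block sizes for each eigenvalue:
  λ = -4: 3 blocks summing to 4 forces exactly one block of size 2 and the rest size 1 → block sizes [2, 1, 1]

Assembling the blocks gives a Jordan form
J =
  [-4,  1,  0,  0]
  [ 0, -4,  0,  0]
  [ 0,  0, -4,  0]
  [ 0,  0,  0, -4]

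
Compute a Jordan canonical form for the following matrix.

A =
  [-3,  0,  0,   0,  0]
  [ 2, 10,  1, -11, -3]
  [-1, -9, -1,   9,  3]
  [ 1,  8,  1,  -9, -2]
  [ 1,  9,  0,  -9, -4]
J_1(-3) ⊕ J_3(-1) ⊕ J_1(-1)

The characteristic polynomial is
  det(x·I − A) = x^5 + 7*x^4 + 18*x^3 + 22*x^2 + 13*x + 3 = (x + 1)^4*(x + 3)

Eigenvalues and multiplicities (the geometric multiplicity of λ is n − rank(A − λI), which equals the number of Jordan blocks for λ):
  λ = -3: algebraic multiplicity = 1, geometric multiplicity = 1
  λ = -1: algebraic multiplicity = 4, geometric multiplicity = 2

Determining the block sizes for each eigenvalue:
  λ = -3: one block (gm = 1), so the single block has size am = 1 → block sizes [1]
  λ = -1: with am = 4 and gm = 2, the partition is not yet determined (e.g. several partitions of 4 into 2 parts exist). Let N = A − (-1)·I. Computing rank(N^1) = 3, rank(N^2) = 2, rank(N^3) = 1; the number of blocks of size ≥ j is rank(N^{j−1}) − rank(N^j), giving [2, 1, 1]. So we have 1 block(s) of size 3, 1 block(s) of size 1 → block sizes [3, 1]

Assembling the blocks gives a Jordan form
J =
  [-3,  0,  0,  0,  0]
  [ 0, -1,  1,  0,  0]
  [ 0,  0, -1,  1,  0]
  [ 0,  0,  0, -1,  0]
  [ 0,  0,  0,  0, -1]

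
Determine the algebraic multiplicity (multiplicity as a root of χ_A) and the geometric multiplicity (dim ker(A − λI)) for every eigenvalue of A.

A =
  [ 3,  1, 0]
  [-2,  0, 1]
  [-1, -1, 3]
λ = 2: alg = 3, geom = 1

Step 1 — factor the characteristic polynomial to read off the algebraic multiplicities:
  χ_A(x) = (x - 2)^3

Step 2 — compute geometric multiplicities via the rank-nullity identity g(λ) = n − rank(A − λI):
  rank(A − (2)·I) = 2, so dim ker(A − (2)·I) = n − 2 = 1

Summary:
  λ = 2: algebraic multiplicity = 3, geometric multiplicity = 1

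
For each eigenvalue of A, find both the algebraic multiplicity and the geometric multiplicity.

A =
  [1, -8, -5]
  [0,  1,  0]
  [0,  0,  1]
λ = 1: alg = 3, geom = 2

Step 1 — factor the characteristic polynomial to read off the algebraic multiplicities:
  χ_A(x) = (x - 1)^3

Step 2 — compute geometric multiplicities via the rank-nullity identity g(λ) = n − rank(A − λI):
  rank(A − (1)·I) = 1, so dim ker(A − (1)·I) = n − 1 = 2

Summary:
  λ = 1: algebraic multiplicity = 3, geometric multiplicity = 2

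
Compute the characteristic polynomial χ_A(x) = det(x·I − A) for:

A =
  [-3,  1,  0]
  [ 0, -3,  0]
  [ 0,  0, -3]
x^3 + 9*x^2 + 27*x + 27

Expanding det(x·I − A) (e.g. by cofactor expansion or by noting that A is similar to its Jordan form J, which has the same characteristic polynomial as A) gives
  χ_A(x) = x^3 + 9*x^2 + 27*x + 27
which factors as (x + 3)^3. The eigenvalues (with algebraic multiplicities) are λ = -3 with multiplicity 3.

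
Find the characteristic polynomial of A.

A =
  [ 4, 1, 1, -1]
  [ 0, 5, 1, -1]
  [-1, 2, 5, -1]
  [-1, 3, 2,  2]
x^4 - 16*x^3 + 96*x^2 - 256*x + 256

Expanding det(x·I − A) (e.g. by cofactor expansion or by noting that A is similar to its Jordan form J, which has the same characteristic polynomial as A) gives
  χ_A(x) = x^4 - 16*x^3 + 96*x^2 - 256*x + 256
which factors as (x - 4)^4. The eigenvalues (with algebraic multiplicities) are λ = 4 with multiplicity 4.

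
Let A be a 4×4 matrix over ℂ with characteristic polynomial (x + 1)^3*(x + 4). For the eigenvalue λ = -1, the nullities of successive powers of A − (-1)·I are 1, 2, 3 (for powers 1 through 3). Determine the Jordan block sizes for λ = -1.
Block sizes for λ = -1: [3]

From the dimensions of kernels of powers, the number of Jordan blocks of size at least j is d_j − d_{j−1} where d_j = dim ker(N^j) (with d_0 = 0). Computing the differences gives [1, 1, 1].
The number of blocks of size exactly k is (#blocks of size ≥ k) − (#blocks of size ≥ k + 1), so the partition is: 1 block(s) of size 3.
In nonincreasing order the block sizes are [3].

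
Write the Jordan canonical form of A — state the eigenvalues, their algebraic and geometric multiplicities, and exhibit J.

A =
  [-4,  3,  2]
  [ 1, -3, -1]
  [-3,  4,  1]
J_3(-2)

The characteristic polynomial is
  det(x·I − A) = x^3 + 6*x^2 + 12*x + 8 = (x + 2)^3

Eigenvalues and multiplicities (the geometric multiplicity of λ is n − rank(A − λI), which equals the number of Jordan blocks for λ):
  λ = -2: algebraic multiplicity = 3, geometric multiplicity = 1

Determining the block sizes for each eigenvalue:
  λ = -2: one block (gm = 1), so the single block has size am = 3 → block sizes [3]

Assembling the blocks gives a Jordan form
J =
  [-2,  1,  0]
  [ 0, -2,  1]
  [ 0,  0, -2]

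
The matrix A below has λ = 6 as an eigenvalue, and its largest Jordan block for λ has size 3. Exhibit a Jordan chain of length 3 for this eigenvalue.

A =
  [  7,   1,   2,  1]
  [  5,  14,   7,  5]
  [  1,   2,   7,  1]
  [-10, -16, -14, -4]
A Jordan chain for λ = 6 of length 3:
v_1 = (-2, 2, 2, -4)ᵀ
v_2 = (1, 5, 1, -10)ᵀ
v_3 = (1, 0, 0, 0)ᵀ

Let N = A − (6)·I. We want v_3 with N^3 v_3 = 0 but N^2 v_3 ≠ 0; then v_{j-1} := N · v_j for j = 3, …, 2.

Pick v_3 = (1, 0, 0, 0)ᵀ.
Then v_2 = N · v_3 = (1, 5, 1, -10)ᵀ.
Then v_1 = N · v_2 = (-2, 2, 2, -4)ᵀ.

Sanity check: (A − (6)·I) v_1 = (0, 0, 0, 0)ᵀ = 0. ✓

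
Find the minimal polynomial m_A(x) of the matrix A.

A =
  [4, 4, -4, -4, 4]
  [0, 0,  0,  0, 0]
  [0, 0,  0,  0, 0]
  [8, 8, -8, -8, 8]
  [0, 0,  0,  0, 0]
x^2 + 4*x

The characteristic polynomial is χ_A(x) = x^4*(x + 4), so the eigenvalues are known. The minimal polynomial is
  m_A(x) = Π_λ (x − λ)^{k_λ}
where k_λ is the size of the *largest* Jordan block for λ (equivalently, the smallest k with (A − λI)^k v = 0 for every generalised eigenvector v of λ).

  λ = -4: largest Jordan block has size 1, contributing (x + 4)
  λ = 0: largest Jordan block has size 1, contributing (x − 0)

So m_A(x) = x*(x + 4) = x^2 + 4*x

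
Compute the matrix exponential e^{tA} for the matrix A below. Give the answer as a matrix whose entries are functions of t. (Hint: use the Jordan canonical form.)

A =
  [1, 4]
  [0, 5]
e^{tA} =
  [exp(t), exp(5*t) - exp(t)]
  [0, exp(5*t)]

Strategy: write A = P · J · P⁻¹ where J is a Jordan canonical form, so e^{tA} = P · e^{tJ} · P⁻¹, and e^{tJ} can be computed block-by-block.

A has Jordan form
J =
  [1, 0]
  [0, 5]
(up to reordering of blocks).

Per-block formulas:
  For a 1×1 block at λ = 1: exp(t · [1]) = [e^(1t)].
  For a 1×1 block at λ = 5: exp(t · [5]) = [e^(5t)].

After assembling e^{tJ} and conjugating by P, we get:

e^{tA} =
  [exp(t), exp(5*t) - exp(t)]
  [0, exp(5*t)]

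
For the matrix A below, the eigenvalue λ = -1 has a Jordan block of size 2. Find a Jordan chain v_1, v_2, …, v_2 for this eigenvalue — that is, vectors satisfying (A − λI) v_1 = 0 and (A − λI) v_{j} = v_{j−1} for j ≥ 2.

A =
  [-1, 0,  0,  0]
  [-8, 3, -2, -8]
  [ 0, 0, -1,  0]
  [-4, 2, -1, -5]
A Jordan chain for λ = -1 of length 2:
v_1 = (0, -8, 0, -4)ᵀ
v_2 = (1, 0, 0, 0)ᵀ

Let N = A − (-1)·I. We want v_2 with N^2 v_2 = 0 but N^1 v_2 ≠ 0; then v_{j-1} := N · v_j for j = 2, …, 2.

Pick v_2 = (1, 0, 0, 0)ᵀ.
Then v_1 = N · v_2 = (0, -8, 0, -4)ᵀ.

Sanity check: (A − (-1)·I) v_1 = (0, 0, 0, 0)ᵀ = 0. ✓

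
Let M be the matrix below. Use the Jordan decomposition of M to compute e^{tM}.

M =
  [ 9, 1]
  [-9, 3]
e^{tM} =
  [3*t*exp(6*t) + exp(6*t), t*exp(6*t)]
  [-9*t*exp(6*t), -3*t*exp(6*t) + exp(6*t)]

Strategy: write M = P · J · P⁻¹ where J is a Jordan canonical form, so e^{tM} = P · e^{tJ} · P⁻¹, and e^{tJ} can be computed block-by-block.

M has Jordan form
J =
  [6, 1]
  [0, 6]
(up to reordering of blocks).

Per-block formulas:
  For a 2×2 Jordan block J_2(6): exp(t · J_2(6)) = e^(6t)·(I + t·N), where N is the 2×2 nilpotent shift.

After assembling e^{tJ} and conjugating by P, we get:

e^{tM} =
  [3*t*exp(6*t) + exp(6*t), t*exp(6*t)]
  [-9*t*exp(6*t), -3*t*exp(6*t) + exp(6*t)]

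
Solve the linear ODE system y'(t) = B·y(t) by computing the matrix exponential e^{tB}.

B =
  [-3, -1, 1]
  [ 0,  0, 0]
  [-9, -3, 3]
e^{tB} =
  [1 - 3*t, -t, t]
  [0, 1, 0]
  [-9*t, -3*t, 3*t + 1]

Strategy: write B = P · J · P⁻¹ where J is a Jordan canonical form, so e^{tB} = P · e^{tJ} · P⁻¹, and e^{tJ} can be computed block-by-block.

B has Jordan form
J =
  [0, 1, 0]
  [0, 0, 0]
  [0, 0, 0]
(up to reordering of blocks).

Per-block formulas:
  For a 1×1 block at λ = 0: exp(t · [0]) = [e^(0t)].
  For a 2×2 Jordan block J_2(0): exp(t · J_2(0)) = e^(0t)·(I + t·N), where N is the 2×2 nilpotent shift.

After assembling e^{tJ} and conjugating by P, we get:

e^{tB} =
  [1 - 3*t, -t, t]
  [0, 1, 0]
  [-9*t, -3*t, 3*t + 1]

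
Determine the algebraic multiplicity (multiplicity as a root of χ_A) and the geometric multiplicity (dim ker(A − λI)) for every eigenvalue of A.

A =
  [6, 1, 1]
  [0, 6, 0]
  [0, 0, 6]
λ = 6: alg = 3, geom = 2

Step 1 — factor the characteristic polynomial to read off the algebraic multiplicities:
  χ_A(x) = (x - 6)^3

Step 2 — compute geometric multiplicities via the rank-nullity identity g(λ) = n − rank(A − λI):
  rank(A − (6)·I) = 1, so dim ker(A − (6)·I) = n − 1 = 2

Summary:
  λ = 6: algebraic multiplicity = 3, geometric multiplicity = 2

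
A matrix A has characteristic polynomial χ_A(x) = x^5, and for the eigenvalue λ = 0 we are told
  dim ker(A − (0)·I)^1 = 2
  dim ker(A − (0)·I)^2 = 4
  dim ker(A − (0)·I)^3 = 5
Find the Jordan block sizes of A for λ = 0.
Block sizes for λ = 0: [3, 2]

From the dimensions of kernels of powers, the number of Jordan blocks of size at least j is d_j − d_{j−1} where d_j = dim ker(N^j) (with d_0 = 0). Computing the differences gives [2, 2, 1].
The number of blocks of size exactly k is (#blocks of size ≥ k) − (#blocks of size ≥ k + 1), so the partition is: 1 block(s) of size 2, 1 block(s) of size 3.
In nonincreasing order the block sizes are [3, 2].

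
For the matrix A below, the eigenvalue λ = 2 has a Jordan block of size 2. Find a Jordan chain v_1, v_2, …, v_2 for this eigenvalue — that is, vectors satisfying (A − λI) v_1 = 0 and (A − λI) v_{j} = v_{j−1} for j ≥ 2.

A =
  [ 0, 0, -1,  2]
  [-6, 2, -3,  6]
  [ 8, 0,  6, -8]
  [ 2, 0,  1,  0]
A Jordan chain for λ = 2 of length 2:
v_1 = (-2, -6, 8, 2)ᵀ
v_2 = (1, 0, 0, 0)ᵀ

Let N = A − (2)·I. We want v_2 with N^2 v_2 = 0 but N^1 v_2 ≠ 0; then v_{j-1} := N · v_j for j = 2, …, 2.

Pick v_2 = (1, 0, 0, 0)ᵀ.
Then v_1 = N · v_2 = (-2, -6, 8, 2)ᵀ.

Sanity check: (A − (2)·I) v_1 = (0, 0, 0, 0)ᵀ = 0. ✓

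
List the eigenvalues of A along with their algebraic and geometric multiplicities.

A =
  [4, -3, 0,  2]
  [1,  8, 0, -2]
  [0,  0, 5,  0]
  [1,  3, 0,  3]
λ = 5: alg = 4, geom = 3

Step 1 — factor the characteristic polynomial to read off the algebraic multiplicities:
  χ_A(x) = (x - 5)^4

Step 2 — compute geometric multiplicities via the rank-nullity identity g(λ) = n − rank(A − λI):
  rank(A − (5)·I) = 1, so dim ker(A − (5)·I) = n − 1 = 3

Summary:
  λ = 5: algebraic multiplicity = 4, geometric multiplicity = 3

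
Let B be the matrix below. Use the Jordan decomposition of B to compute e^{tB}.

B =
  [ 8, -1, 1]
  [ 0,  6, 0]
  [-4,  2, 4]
e^{tB} =
  [2*t*exp(6*t) + exp(6*t), -t*exp(6*t), t*exp(6*t)]
  [0, exp(6*t), 0]
  [-4*t*exp(6*t), 2*t*exp(6*t), -2*t*exp(6*t) + exp(6*t)]

Strategy: write B = P · J · P⁻¹ where J is a Jordan canonical form, so e^{tB} = P · e^{tJ} · P⁻¹, and e^{tJ} can be computed block-by-block.

B has Jordan form
J =
  [6, 1, 0]
  [0, 6, 0]
  [0, 0, 6]
(up to reordering of blocks).

Per-block formulas:
  For a 1×1 block at λ = 6: exp(t · [6]) = [e^(6t)].
  For a 2×2 Jordan block J_2(6): exp(t · J_2(6)) = e^(6t)·(I + t·N), where N is the 2×2 nilpotent shift.

After assembling e^{tJ} and conjugating by P, we get:

e^{tB} =
  [2*t*exp(6*t) + exp(6*t), -t*exp(6*t), t*exp(6*t)]
  [0, exp(6*t), 0]
  [-4*t*exp(6*t), 2*t*exp(6*t), -2*t*exp(6*t) + exp(6*t)]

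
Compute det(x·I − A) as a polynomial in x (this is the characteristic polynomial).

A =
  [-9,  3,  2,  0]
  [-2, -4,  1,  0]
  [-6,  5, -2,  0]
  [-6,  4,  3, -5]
x^4 + 20*x^3 + 150*x^2 + 500*x + 625

Expanding det(x·I − A) (e.g. by cofactor expansion or by noting that A is similar to its Jordan form J, which has the same characteristic polynomial as A) gives
  χ_A(x) = x^4 + 20*x^3 + 150*x^2 + 500*x + 625
which factors as (x + 5)^4. The eigenvalues (with algebraic multiplicities) are λ = -5 with multiplicity 4.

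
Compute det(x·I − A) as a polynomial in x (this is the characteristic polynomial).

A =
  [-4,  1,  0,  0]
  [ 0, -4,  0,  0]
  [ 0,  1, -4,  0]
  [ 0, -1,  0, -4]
x^4 + 16*x^3 + 96*x^2 + 256*x + 256

Expanding det(x·I − A) (e.g. by cofactor expansion or by noting that A is similar to its Jordan form J, which has the same characteristic polynomial as A) gives
  χ_A(x) = x^4 + 16*x^3 + 96*x^2 + 256*x + 256
which factors as (x + 4)^4. The eigenvalues (with algebraic multiplicities) are λ = -4 with multiplicity 4.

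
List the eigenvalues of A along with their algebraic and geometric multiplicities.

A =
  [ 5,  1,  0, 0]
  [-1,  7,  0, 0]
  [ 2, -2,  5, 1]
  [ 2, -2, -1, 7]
λ = 6: alg = 4, geom = 2

Step 1 — factor the characteristic polynomial to read off the algebraic multiplicities:
  χ_A(x) = (x - 6)^4

Step 2 — compute geometric multiplicities via the rank-nullity identity g(λ) = n − rank(A − λI):
  rank(A − (6)·I) = 2, so dim ker(A − (6)·I) = n − 2 = 2

Summary:
  λ = 6: algebraic multiplicity = 4, geometric multiplicity = 2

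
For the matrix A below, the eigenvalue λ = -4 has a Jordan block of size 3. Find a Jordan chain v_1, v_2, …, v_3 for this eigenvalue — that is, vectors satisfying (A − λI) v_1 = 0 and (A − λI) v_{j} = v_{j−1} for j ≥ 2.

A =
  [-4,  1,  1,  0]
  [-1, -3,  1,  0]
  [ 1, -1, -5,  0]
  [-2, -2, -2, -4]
A Jordan chain for λ = -4 of length 3:
v_1 = (0, -1, 1, -2)ᵀ
v_2 = (1, 1, -1, -2)ᵀ
v_3 = (0, 1, 0, 0)ᵀ

Let N = A − (-4)·I. We want v_3 with N^3 v_3 = 0 but N^2 v_3 ≠ 0; then v_{j-1} := N · v_j for j = 3, …, 2.

Pick v_3 = (0, 1, 0, 0)ᵀ.
Then v_2 = N · v_3 = (1, 1, -1, -2)ᵀ.
Then v_1 = N · v_2 = (0, -1, 1, -2)ᵀ.

Sanity check: (A − (-4)·I) v_1 = (0, 0, 0, 0)ᵀ = 0. ✓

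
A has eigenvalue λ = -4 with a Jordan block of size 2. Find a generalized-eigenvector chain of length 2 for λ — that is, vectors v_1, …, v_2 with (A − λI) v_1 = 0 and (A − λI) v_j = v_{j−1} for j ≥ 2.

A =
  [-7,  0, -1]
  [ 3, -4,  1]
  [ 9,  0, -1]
A Jordan chain for λ = -4 of length 2:
v_1 = (-3, 3, 9)ᵀ
v_2 = (1, 0, 0)ᵀ

Let N = A − (-4)·I. We want v_2 with N^2 v_2 = 0 but N^1 v_2 ≠ 0; then v_{j-1} := N · v_j for j = 2, …, 2.

Pick v_2 = (1, 0, 0)ᵀ.
Then v_1 = N · v_2 = (-3, 3, 9)ᵀ.

Sanity check: (A − (-4)·I) v_1 = (0, 0, 0)ᵀ = 0. ✓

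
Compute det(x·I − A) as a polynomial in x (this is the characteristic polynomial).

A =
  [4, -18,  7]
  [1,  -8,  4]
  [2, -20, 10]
x^3 - 6*x^2 + 12*x - 8

Expanding det(x·I − A) (e.g. by cofactor expansion or by noting that A is similar to its Jordan form J, which has the same characteristic polynomial as A) gives
  χ_A(x) = x^3 - 6*x^2 + 12*x - 8
which factors as (x - 2)^3. The eigenvalues (with algebraic multiplicities) are λ = 2 with multiplicity 3.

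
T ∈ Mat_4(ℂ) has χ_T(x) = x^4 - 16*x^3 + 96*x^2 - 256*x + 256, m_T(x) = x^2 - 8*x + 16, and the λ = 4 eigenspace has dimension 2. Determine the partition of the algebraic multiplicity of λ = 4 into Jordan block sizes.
Block sizes for λ = 4: [2, 2]

Step 1 — from the characteristic polynomial, algebraic multiplicity of λ = 4 is 4. From dim ker(T − (4)·I) = 2, there are exactly 2 Jordan blocks for λ = 4.
Step 2 — from the minimal polynomial, the factor (x − 4)^2 tells us the largest block for λ = 4 has size 2.
Step 3 — with total size 4, 2 blocks, and largest block 2, the block sizes (in nonincreasing order) are [2, 2].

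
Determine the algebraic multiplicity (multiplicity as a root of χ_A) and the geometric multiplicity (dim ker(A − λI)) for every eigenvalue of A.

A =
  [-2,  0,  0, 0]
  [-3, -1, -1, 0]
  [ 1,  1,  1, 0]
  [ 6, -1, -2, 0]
λ = -2: alg = 1, geom = 1; λ = 0: alg = 3, geom = 1

Step 1 — factor the characteristic polynomial to read off the algebraic multiplicities:
  χ_A(x) = x^3*(x + 2)

Step 2 — compute geometric multiplicities via the rank-nullity identity g(λ) = n − rank(A − λI):
  rank(A − (-2)·I) = 3, so dim ker(A − (-2)·I) = n − 3 = 1
  rank(A − (0)·I) = 3, so dim ker(A − (0)·I) = n − 3 = 1

Summary:
  λ = -2: algebraic multiplicity = 1, geometric multiplicity = 1
  λ = 0: algebraic multiplicity = 3, geometric multiplicity = 1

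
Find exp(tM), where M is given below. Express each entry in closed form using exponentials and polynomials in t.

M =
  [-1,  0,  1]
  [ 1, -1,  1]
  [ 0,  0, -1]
e^{tM} =
  [exp(-t), 0, t*exp(-t)]
  [t*exp(-t), exp(-t), t^2*exp(-t)/2 + t*exp(-t)]
  [0, 0, exp(-t)]

Strategy: write M = P · J · P⁻¹ where J is a Jordan canonical form, so e^{tM} = P · e^{tJ} · P⁻¹, and e^{tJ} can be computed block-by-block.

M has Jordan form
J =
  [-1,  1,  0]
  [ 0, -1,  1]
  [ 0,  0, -1]
(up to reordering of blocks).

Per-block formulas:
  For a 3×3 Jordan block J_3(-1): exp(t · J_3(-1)) = e^(-1t)·(I + t·N + (t^2/2)·N^2), where N is the 3×3 nilpotent shift.

After assembling e^{tJ} and conjugating by P, we get:

e^{tM} =
  [exp(-t), 0, t*exp(-t)]
  [t*exp(-t), exp(-t), t^2*exp(-t)/2 + t*exp(-t)]
  [0, 0, exp(-t)]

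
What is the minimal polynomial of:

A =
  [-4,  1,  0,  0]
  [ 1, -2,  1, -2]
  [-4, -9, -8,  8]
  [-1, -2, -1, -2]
x^3 + 12*x^2 + 48*x + 64

The characteristic polynomial is χ_A(x) = (x + 4)^4, so the eigenvalues are known. The minimal polynomial is
  m_A(x) = Π_λ (x − λ)^{k_λ}
where k_λ is the size of the *largest* Jordan block for λ (equivalently, the smallest k with (A − λI)^k v = 0 for every generalised eigenvector v of λ).

  λ = -4: largest Jordan block has size 3, contributing (x + 4)^3

So m_A(x) = (x + 4)^3 = x^3 + 12*x^2 + 48*x + 64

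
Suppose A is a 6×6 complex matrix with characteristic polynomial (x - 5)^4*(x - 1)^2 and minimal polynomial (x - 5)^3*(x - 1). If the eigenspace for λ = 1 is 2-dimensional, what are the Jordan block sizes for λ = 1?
Block sizes for λ = 1: [1, 1]

Step 1 — from the characteristic polynomial, algebraic multiplicity of λ = 1 is 2. From dim ker(A − (1)·I) = 2, there are exactly 2 Jordan blocks for λ = 1.
Step 2 — from the minimal polynomial, the factor (x − 1) tells us the largest block for λ = 1 has size 1.
Step 3 — with total size 2, 2 blocks, and largest block 1, the block sizes (in nonincreasing order) are [1, 1].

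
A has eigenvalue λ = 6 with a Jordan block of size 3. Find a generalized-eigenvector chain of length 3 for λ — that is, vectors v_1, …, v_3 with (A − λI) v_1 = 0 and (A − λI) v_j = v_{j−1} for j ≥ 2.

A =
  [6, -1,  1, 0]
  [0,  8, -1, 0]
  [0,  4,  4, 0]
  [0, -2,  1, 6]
A Jordan chain for λ = 6 of length 3:
v_1 = (2, 0, 0, 0)ᵀ
v_2 = (-1, 2, 4, -2)ᵀ
v_3 = (0, 1, 0, 0)ᵀ

Let N = A − (6)·I. We want v_3 with N^3 v_3 = 0 but N^2 v_3 ≠ 0; then v_{j-1} := N · v_j for j = 3, …, 2.

Pick v_3 = (0, 1, 0, 0)ᵀ.
Then v_2 = N · v_3 = (-1, 2, 4, -2)ᵀ.
Then v_1 = N · v_2 = (2, 0, 0, 0)ᵀ.

Sanity check: (A − (6)·I) v_1 = (0, 0, 0, 0)ᵀ = 0. ✓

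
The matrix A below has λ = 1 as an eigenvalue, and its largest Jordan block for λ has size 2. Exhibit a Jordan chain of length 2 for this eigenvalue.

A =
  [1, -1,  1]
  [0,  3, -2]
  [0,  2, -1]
A Jordan chain for λ = 1 of length 2:
v_1 = (-1, 2, 2)ᵀ
v_2 = (0, 1, 0)ᵀ

Let N = A − (1)·I. We want v_2 with N^2 v_2 = 0 but N^1 v_2 ≠ 0; then v_{j-1} := N · v_j for j = 2, …, 2.

Pick v_2 = (0, 1, 0)ᵀ.
Then v_1 = N · v_2 = (-1, 2, 2)ᵀ.

Sanity check: (A − (1)·I) v_1 = (0, 0, 0)ᵀ = 0. ✓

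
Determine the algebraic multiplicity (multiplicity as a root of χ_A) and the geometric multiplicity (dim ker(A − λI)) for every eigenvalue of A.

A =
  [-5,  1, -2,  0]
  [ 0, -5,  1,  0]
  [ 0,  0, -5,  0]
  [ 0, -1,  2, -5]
λ = -5: alg = 4, geom = 2

Step 1 — factor the characteristic polynomial to read off the algebraic multiplicities:
  χ_A(x) = (x + 5)^4

Step 2 — compute geometric multiplicities via the rank-nullity identity g(λ) = n − rank(A − λI):
  rank(A − (-5)·I) = 2, so dim ker(A − (-5)·I) = n − 2 = 2

Summary:
  λ = -5: algebraic multiplicity = 4, geometric multiplicity = 2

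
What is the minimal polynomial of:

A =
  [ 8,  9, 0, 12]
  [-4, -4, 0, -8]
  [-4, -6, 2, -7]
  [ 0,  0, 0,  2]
x^2 - 4*x + 4

The characteristic polynomial is χ_A(x) = (x - 2)^4, so the eigenvalues are known. The minimal polynomial is
  m_A(x) = Π_λ (x − λ)^{k_λ}
where k_λ is the size of the *largest* Jordan block for λ (equivalently, the smallest k with (A − λI)^k v = 0 for every generalised eigenvector v of λ).

  λ = 2: largest Jordan block has size 2, contributing (x − 2)^2

So m_A(x) = (x - 2)^2 = x^2 - 4*x + 4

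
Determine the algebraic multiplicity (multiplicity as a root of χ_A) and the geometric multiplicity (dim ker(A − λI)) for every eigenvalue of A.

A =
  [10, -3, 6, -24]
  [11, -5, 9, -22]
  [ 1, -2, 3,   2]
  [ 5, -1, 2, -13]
λ = -5: alg = 1, geom = 1; λ = 0: alg = 3, geom = 1

Step 1 — factor the characteristic polynomial to read off the algebraic multiplicities:
  χ_A(x) = x^3*(x + 5)

Step 2 — compute geometric multiplicities via the rank-nullity identity g(λ) = n − rank(A − λI):
  rank(A − (-5)·I) = 3, so dim ker(A − (-5)·I) = n − 3 = 1
  rank(A − (0)·I) = 3, so dim ker(A − (0)·I) = n − 3 = 1

Summary:
  λ = -5: algebraic multiplicity = 1, geometric multiplicity = 1
  λ = 0: algebraic multiplicity = 3, geometric multiplicity = 1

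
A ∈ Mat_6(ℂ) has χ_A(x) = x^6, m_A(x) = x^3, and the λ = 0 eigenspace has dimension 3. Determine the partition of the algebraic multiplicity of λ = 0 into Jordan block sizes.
Block sizes for λ = 0: [3, 2, 1]

Step 1 — from the characteristic polynomial, algebraic multiplicity of λ = 0 is 6. From dim ker(A − (0)·I) = 3, there are exactly 3 Jordan blocks for λ = 0.
Step 2 — from the minimal polynomial, the factor (x − 0)^3 tells us the largest block for λ = 0 has size 3.
Step 3 — with total size 6, 3 blocks, and largest block 3, the block sizes (in nonincreasing order) are [3, 2, 1].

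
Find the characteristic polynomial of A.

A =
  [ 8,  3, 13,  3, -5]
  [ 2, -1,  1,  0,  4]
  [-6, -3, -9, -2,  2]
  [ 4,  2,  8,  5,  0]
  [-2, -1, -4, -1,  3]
x^5 - 6*x^4 + 9*x^3

Expanding det(x·I − A) (e.g. by cofactor expansion or by noting that A is similar to its Jordan form J, which has the same characteristic polynomial as A) gives
  χ_A(x) = x^5 - 6*x^4 + 9*x^3
which factors as x^3*(x - 3)^2. The eigenvalues (with algebraic multiplicities) are λ = 0 with multiplicity 3, λ = 3 with multiplicity 2.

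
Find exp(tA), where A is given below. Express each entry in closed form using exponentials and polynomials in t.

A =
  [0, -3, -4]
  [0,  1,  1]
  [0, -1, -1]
e^{tA} =
  [1, t^2/2 - 3*t, t^2/2 - 4*t]
  [0, t + 1, t]
  [0, -t, 1 - t]

Strategy: write A = P · J · P⁻¹ where J is a Jordan canonical form, so e^{tA} = P · e^{tJ} · P⁻¹, and e^{tJ} can be computed block-by-block.

A has Jordan form
J =
  [0, 1, 0]
  [0, 0, 1]
  [0, 0, 0]
(up to reordering of blocks).

Per-block formulas:
  For a 3×3 Jordan block J_3(0): exp(t · J_3(0)) = e^(0t)·(I + t·N + (t^2/2)·N^2), where N is the 3×3 nilpotent shift.

After assembling e^{tJ} and conjugating by P, we get:

e^{tA} =
  [1, t^2/2 - 3*t, t^2/2 - 4*t]
  [0, t + 1, t]
  [0, -t, 1 - t]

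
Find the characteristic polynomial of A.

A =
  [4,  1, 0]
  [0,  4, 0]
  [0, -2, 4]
x^3 - 12*x^2 + 48*x - 64

Expanding det(x·I − A) (e.g. by cofactor expansion or by noting that A is similar to its Jordan form J, which has the same characteristic polynomial as A) gives
  χ_A(x) = x^3 - 12*x^2 + 48*x - 64
which factors as (x - 4)^3. The eigenvalues (with algebraic multiplicities) are λ = 4 with multiplicity 3.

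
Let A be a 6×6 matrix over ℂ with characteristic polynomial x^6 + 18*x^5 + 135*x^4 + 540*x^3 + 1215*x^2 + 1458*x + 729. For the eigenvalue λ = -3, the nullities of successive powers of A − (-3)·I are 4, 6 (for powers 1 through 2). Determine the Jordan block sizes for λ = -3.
Block sizes for λ = -3: [2, 2, 1, 1]

From the dimensions of kernels of powers, the number of Jordan blocks of size at least j is d_j − d_{j−1} where d_j = dim ker(N^j) (with d_0 = 0). Computing the differences gives [4, 2].
The number of blocks of size exactly k is (#blocks of size ≥ k) − (#blocks of size ≥ k + 1), so the partition is: 2 block(s) of size 1, 2 block(s) of size 2.
In nonincreasing order the block sizes are [2, 2, 1, 1].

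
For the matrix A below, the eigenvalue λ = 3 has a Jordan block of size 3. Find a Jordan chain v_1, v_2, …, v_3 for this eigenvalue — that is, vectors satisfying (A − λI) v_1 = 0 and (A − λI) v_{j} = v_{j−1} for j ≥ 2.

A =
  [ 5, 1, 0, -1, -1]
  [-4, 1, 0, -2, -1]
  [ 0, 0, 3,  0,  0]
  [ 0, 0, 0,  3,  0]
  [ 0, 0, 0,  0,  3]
A Jordan chain for λ = 3 of length 3:
v_1 = (-4, 8, 0, 0, 0)ᵀ
v_2 = (-1, -2, 0, 0, 0)ᵀ
v_3 = (0, 0, 0, 1, 0)ᵀ

Let N = A − (3)·I. We want v_3 with N^3 v_3 = 0 but N^2 v_3 ≠ 0; then v_{j-1} := N · v_j for j = 3, …, 2.

Pick v_3 = (0, 0, 0, 1, 0)ᵀ.
Then v_2 = N · v_3 = (-1, -2, 0, 0, 0)ᵀ.
Then v_1 = N · v_2 = (-4, 8, 0, 0, 0)ᵀ.

Sanity check: (A − (3)·I) v_1 = (0, 0, 0, 0, 0)ᵀ = 0. ✓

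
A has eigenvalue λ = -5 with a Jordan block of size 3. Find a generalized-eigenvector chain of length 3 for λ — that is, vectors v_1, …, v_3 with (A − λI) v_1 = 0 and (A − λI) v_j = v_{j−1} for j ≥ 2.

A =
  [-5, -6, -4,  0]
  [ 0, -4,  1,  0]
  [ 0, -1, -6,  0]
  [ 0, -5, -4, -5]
A Jordan chain for λ = -5 of length 3:
v_1 = (-2, 0, 0, -1)ᵀ
v_2 = (-6, 1, -1, -5)ᵀ
v_3 = (0, 1, 0, 0)ᵀ

Let N = A − (-5)·I. We want v_3 with N^3 v_3 = 0 but N^2 v_3 ≠ 0; then v_{j-1} := N · v_j for j = 3, …, 2.

Pick v_3 = (0, 1, 0, 0)ᵀ.
Then v_2 = N · v_3 = (-6, 1, -1, -5)ᵀ.
Then v_1 = N · v_2 = (-2, 0, 0, -1)ᵀ.

Sanity check: (A − (-5)·I) v_1 = (0, 0, 0, 0)ᵀ = 0. ✓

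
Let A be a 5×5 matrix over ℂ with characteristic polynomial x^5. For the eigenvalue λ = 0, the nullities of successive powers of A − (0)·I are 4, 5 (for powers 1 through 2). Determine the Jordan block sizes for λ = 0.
Block sizes for λ = 0: [2, 1, 1, 1]

From the dimensions of kernels of powers, the number of Jordan blocks of size at least j is d_j − d_{j−1} where d_j = dim ker(N^j) (with d_0 = 0). Computing the differences gives [4, 1].
The number of blocks of size exactly k is (#blocks of size ≥ k) − (#blocks of size ≥ k + 1), so the partition is: 3 block(s) of size 1, 1 block(s) of size 2.
In nonincreasing order the block sizes are [2, 1, 1, 1].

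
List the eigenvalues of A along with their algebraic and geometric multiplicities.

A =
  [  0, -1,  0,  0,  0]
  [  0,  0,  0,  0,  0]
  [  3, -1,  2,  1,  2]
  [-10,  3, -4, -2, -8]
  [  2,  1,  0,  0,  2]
λ = 0: alg = 4, geom = 2; λ = 2: alg = 1, geom = 1

Step 1 — factor the characteristic polynomial to read off the algebraic multiplicities:
  χ_A(x) = x^4*(x - 2)

Step 2 — compute geometric multiplicities via the rank-nullity identity g(λ) = n − rank(A − λI):
  rank(A − (0)·I) = 3, so dim ker(A − (0)·I) = n − 3 = 2
  rank(A − (2)·I) = 4, so dim ker(A − (2)·I) = n − 4 = 1

Summary:
  λ = 0: algebraic multiplicity = 4, geometric multiplicity = 2
  λ = 2: algebraic multiplicity = 1, geometric multiplicity = 1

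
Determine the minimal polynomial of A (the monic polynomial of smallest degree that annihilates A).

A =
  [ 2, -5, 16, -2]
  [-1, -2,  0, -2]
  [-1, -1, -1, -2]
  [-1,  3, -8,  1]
x^3 - x^2 - 5*x - 3

The characteristic polynomial is χ_A(x) = (x - 3)*(x + 1)^3, so the eigenvalues are known. The minimal polynomial is
  m_A(x) = Π_λ (x − λ)^{k_λ}
where k_λ is the size of the *largest* Jordan block for λ (equivalently, the smallest k with (A − λI)^k v = 0 for every generalised eigenvector v of λ).

  λ = -1: largest Jordan block has size 2, contributing (x + 1)^2
  λ = 3: largest Jordan block has size 1, contributing (x − 3)

So m_A(x) = (x - 3)*(x + 1)^2 = x^3 - x^2 - 5*x - 3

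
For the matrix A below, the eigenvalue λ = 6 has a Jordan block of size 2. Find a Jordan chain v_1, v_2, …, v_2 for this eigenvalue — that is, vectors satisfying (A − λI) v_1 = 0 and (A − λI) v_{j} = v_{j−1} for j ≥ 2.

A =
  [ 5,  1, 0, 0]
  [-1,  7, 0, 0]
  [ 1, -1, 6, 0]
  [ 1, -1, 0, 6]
A Jordan chain for λ = 6 of length 2:
v_1 = (-1, -1, 1, 1)ᵀ
v_2 = (1, 0, 0, 0)ᵀ

Let N = A − (6)·I. We want v_2 with N^2 v_2 = 0 but N^1 v_2 ≠ 0; then v_{j-1} := N · v_j for j = 2, …, 2.

Pick v_2 = (1, 0, 0, 0)ᵀ.
Then v_1 = N · v_2 = (-1, -1, 1, 1)ᵀ.

Sanity check: (A − (6)·I) v_1 = (0, 0, 0, 0)ᵀ = 0. ✓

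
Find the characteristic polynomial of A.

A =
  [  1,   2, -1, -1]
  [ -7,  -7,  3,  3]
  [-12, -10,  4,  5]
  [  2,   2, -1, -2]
x^4 + 4*x^3 + 6*x^2 + 4*x + 1

Expanding det(x·I − A) (e.g. by cofactor expansion or by noting that A is similar to its Jordan form J, which has the same characteristic polynomial as A) gives
  χ_A(x) = x^4 + 4*x^3 + 6*x^2 + 4*x + 1
which factors as (x + 1)^4. The eigenvalues (with algebraic multiplicities) are λ = -1 with multiplicity 4.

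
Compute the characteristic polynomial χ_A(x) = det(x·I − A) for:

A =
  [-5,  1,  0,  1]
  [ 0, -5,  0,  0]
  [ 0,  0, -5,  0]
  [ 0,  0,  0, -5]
x^4 + 20*x^3 + 150*x^2 + 500*x + 625

Expanding det(x·I − A) (e.g. by cofactor expansion or by noting that A is similar to its Jordan form J, which has the same characteristic polynomial as A) gives
  χ_A(x) = x^4 + 20*x^3 + 150*x^2 + 500*x + 625
which factors as (x + 5)^4. The eigenvalues (with algebraic multiplicities) are λ = -5 with multiplicity 4.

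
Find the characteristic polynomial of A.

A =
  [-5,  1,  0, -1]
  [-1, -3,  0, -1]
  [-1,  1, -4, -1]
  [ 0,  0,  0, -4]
x^4 + 16*x^3 + 96*x^2 + 256*x + 256

Expanding det(x·I − A) (e.g. by cofactor expansion or by noting that A is similar to its Jordan form J, which has the same characteristic polynomial as A) gives
  χ_A(x) = x^4 + 16*x^3 + 96*x^2 + 256*x + 256
which factors as (x + 4)^4. The eigenvalues (with algebraic multiplicities) are λ = -4 with multiplicity 4.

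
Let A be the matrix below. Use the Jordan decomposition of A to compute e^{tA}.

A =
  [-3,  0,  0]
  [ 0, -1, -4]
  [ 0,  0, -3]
e^{tA} =
  [exp(-3*t), 0, 0]
  [0, exp(-t), -2*exp(-t) + 2*exp(-3*t)]
  [0, 0, exp(-3*t)]

Strategy: write A = P · J · P⁻¹ where J is a Jordan canonical form, so e^{tA} = P · e^{tJ} · P⁻¹, and e^{tJ} can be computed block-by-block.

A has Jordan form
J =
  [-3,  0,  0]
  [ 0, -3,  0]
  [ 0,  0, -1]
(up to reordering of blocks).

Per-block formulas:
  For a 1×1 block at λ = -1: exp(t · [-1]) = [e^(-1t)].
  For a 1×1 block at λ = -3: exp(t · [-3]) = [e^(-3t)].

After assembling e^{tJ} and conjugating by P, we get:

e^{tA} =
  [exp(-3*t), 0, 0]
  [0, exp(-t), -2*exp(-t) + 2*exp(-3*t)]
  [0, 0, exp(-3*t)]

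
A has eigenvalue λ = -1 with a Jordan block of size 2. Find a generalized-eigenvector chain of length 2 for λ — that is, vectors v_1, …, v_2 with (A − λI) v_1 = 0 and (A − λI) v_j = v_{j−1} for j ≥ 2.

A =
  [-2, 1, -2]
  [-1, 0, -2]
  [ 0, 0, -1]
A Jordan chain for λ = -1 of length 2:
v_1 = (-1, -1, 0)ᵀ
v_2 = (1, 0, 0)ᵀ

Let N = A − (-1)·I. We want v_2 with N^2 v_2 = 0 but N^1 v_2 ≠ 0; then v_{j-1} := N · v_j for j = 2, …, 2.

Pick v_2 = (1, 0, 0)ᵀ.
Then v_1 = N · v_2 = (-1, -1, 0)ᵀ.

Sanity check: (A − (-1)·I) v_1 = (0, 0, 0)ᵀ = 0. ✓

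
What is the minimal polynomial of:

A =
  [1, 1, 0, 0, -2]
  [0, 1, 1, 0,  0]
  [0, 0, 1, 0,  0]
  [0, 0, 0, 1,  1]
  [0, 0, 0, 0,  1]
x^3 - 3*x^2 + 3*x - 1

The characteristic polynomial is χ_A(x) = (x - 1)^5, so the eigenvalues are known. The minimal polynomial is
  m_A(x) = Π_λ (x − λ)^{k_λ}
where k_λ is the size of the *largest* Jordan block for λ (equivalently, the smallest k with (A − λI)^k v = 0 for every generalised eigenvector v of λ).

  λ = 1: largest Jordan block has size 3, contributing (x − 1)^3

So m_A(x) = (x - 1)^3 = x^3 - 3*x^2 + 3*x - 1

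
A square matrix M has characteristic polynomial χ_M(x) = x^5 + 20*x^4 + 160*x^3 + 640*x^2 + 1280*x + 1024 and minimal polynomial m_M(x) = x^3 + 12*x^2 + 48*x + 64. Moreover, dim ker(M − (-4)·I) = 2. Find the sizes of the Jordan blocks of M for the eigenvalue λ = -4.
Block sizes for λ = -4: [3, 2]

Step 1 — from the characteristic polynomial, algebraic multiplicity of λ = -4 is 5. From dim ker(M − (-4)·I) = 2, there are exactly 2 Jordan blocks for λ = -4.
Step 2 — from the minimal polynomial, the factor (x + 4)^3 tells us the largest block for λ = -4 has size 3.
Step 3 — with total size 5, 2 blocks, and largest block 3, the block sizes (in nonincreasing order) are [3, 2].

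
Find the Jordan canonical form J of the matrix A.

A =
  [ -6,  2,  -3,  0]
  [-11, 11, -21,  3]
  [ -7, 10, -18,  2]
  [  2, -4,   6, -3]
J_2(-5) ⊕ J_2(-3)

The characteristic polynomial is
  det(x·I − A) = x^4 + 16*x^3 + 94*x^2 + 240*x + 225 = (x + 3)^2*(x + 5)^2

Eigenvalues and multiplicities (the geometric multiplicity of λ is n − rank(A − λI), which equals the number of Jordan blocks for λ):
  λ = -5: algebraic multiplicity = 2, geometric multiplicity = 1
  λ = -3: algebraic multiplicity = 2, geometric multiplicity = 1

Determining the block sizes for each eigenvalue:
  λ = -5: one block (gm = 1), so the single block has size am = 2 → block sizes [2]
  λ = -3: one block (gm = 1), so the single block has size am = 2 → block sizes [2]

Assembling the blocks gives a Jordan form
J =
  [-5,  1,  0,  0]
  [ 0, -5,  0,  0]
  [ 0,  0, -3,  1]
  [ 0,  0,  0, -3]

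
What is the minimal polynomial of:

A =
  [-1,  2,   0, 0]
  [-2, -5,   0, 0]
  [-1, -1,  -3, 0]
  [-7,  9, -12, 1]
x^3 + 5*x^2 + 3*x - 9

The characteristic polynomial is χ_A(x) = (x - 1)*(x + 3)^3, so the eigenvalues are known. The minimal polynomial is
  m_A(x) = Π_λ (x − λ)^{k_λ}
where k_λ is the size of the *largest* Jordan block for λ (equivalently, the smallest k with (A − λI)^k v = 0 for every generalised eigenvector v of λ).

  λ = -3: largest Jordan block has size 2, contributing (x + 3)^2
  λ = 1: largest Jordan block has size 1, contributing (x − 1)

So m_A(x) = (x - 1)*(x + 3)^2 = x^3 + 5*x^2 + 3*x - 9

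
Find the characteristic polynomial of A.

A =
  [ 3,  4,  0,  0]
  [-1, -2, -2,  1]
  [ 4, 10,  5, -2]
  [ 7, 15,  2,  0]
x^4 - 6*x^3 + 12*x^2 - 10*x + 3

Expanding det(x·I − A) (e.g. by cofactor expansion or by noting that A is similar to its Jordan form J, which has the same characteristic polynomial as A) gives
  χ_A(x) = x^4 - 6*x^3 + 12*x^2 - 10*x + 3
which factors as (x - 3)*(x - 1)^3. The eigenvalues (with algebraic multiplicities) are λ = 1 with multiplicity 3, λ = 3 with multiplicity 1.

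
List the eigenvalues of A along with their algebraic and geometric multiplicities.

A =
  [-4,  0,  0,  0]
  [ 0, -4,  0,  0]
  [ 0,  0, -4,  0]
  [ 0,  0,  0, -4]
λ = -4: alg = 4, geom = 4

Step 1 — factor the characteristic polynomial to read off the algebraic multiplicities:
  χ_A(x) = (x + 4)^4

Step 2 — compute geometric multiplicities via the rank-nullity identity g(λ) = n − rank(A − λI):
  rank(A − (-4)·I) = 0, so dim ker(A − (-4)·I) = n − 0 = 4

Summary:
  λ = -4: algebraic multiplicity = 4, geometric multiplicity = 4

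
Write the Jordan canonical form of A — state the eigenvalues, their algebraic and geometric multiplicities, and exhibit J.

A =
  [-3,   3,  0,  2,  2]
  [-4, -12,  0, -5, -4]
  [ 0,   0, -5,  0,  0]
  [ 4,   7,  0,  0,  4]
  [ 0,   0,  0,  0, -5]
J_3(-5) ⊕ J_1(-5) ⊕ J_1(-5)

The characteristic polynomial is
  det(x·I − A) = x^5 + 25*x^4 + 250*x^3 + 1250*x^2 + 3125*x + 3125 = (x + 5)^5

Eigenvalues and multiplicities (the geometric multiplicity of λ is n − rank(A − λI), which equals the number of Jordan blocks for λ):
  λ = -5: algebraic multiplicity = 5, geometric multiplicity = 3

Determining the block sizes for each eigenvalue:
  λ = -5: with am = 5 and gm = 3, the partition is not yet determined (e.g. several partitions of 5 into 3 parts exist). Let N = A − (-5)·I. Computing rank(N^1) = 2, rank(N^2) = 1, rank(N^3) = 0; the number of blocks of size ≥ j is rank(N^{j−1}) − rank(N^j), giving [3, 1, 1]. So we have 1 block(s) of size 3, 2 block(s) of size 1 → block sizes [3, 1, 1]

Assembling the blocks gives a Jordan form
J =
  [-5,  1,  0,  0,  0]
  [ 0, -5,  1,  0,  0]
  [ 0,  0, -5,  0,  0]
  [ 0,  0,  0, -5,  0]
  [ 0,  0,  0,  0, -5]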